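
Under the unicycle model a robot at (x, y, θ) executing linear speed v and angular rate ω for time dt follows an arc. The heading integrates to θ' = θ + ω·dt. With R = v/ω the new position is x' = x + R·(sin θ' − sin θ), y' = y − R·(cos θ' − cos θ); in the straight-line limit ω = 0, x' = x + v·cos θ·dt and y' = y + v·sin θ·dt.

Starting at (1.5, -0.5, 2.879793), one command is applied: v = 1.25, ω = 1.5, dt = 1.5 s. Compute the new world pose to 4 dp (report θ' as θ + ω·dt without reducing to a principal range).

(0.5225, -1.6428, 5.1298)

θ' = 2.8798 + 1.5·1.5 = 5.1298
R = v/ω = 1.25/1.5 = 0.8333
x' = 1.5 + 0.8333·(sin 5.1298 − sin 2.8798) = 0.5225
y' = -0.5 − 0.8333·(cos 5.1298 − cos 2.8798) = -1.6428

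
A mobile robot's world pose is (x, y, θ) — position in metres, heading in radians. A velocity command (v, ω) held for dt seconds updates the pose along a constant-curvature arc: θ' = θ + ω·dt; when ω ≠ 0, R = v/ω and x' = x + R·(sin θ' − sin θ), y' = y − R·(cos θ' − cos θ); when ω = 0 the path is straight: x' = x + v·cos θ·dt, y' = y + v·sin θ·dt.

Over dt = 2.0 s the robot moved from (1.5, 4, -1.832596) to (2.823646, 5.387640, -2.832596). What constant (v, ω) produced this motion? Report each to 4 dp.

v = -1.0000, ω = -0.5000

Δθ = -2.832596 − -1.832596 = -1.000000
ω = Δθ/dt = -1.000000/2.0 = -0.5000
R = −Δy/(cos θ' − cos θ) = 2.0000
v = R·ω = 2.0000·-0.5000 = -1.0000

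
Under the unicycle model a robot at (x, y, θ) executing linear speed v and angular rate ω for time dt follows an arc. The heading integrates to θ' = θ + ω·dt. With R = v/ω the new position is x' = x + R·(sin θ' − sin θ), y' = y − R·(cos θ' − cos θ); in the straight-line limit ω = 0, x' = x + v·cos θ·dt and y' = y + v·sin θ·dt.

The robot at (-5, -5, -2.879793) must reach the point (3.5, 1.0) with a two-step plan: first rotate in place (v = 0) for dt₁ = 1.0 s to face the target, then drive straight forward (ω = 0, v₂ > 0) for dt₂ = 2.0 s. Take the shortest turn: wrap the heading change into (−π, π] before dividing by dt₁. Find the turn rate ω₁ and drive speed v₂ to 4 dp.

heading to target = atan2(1−-5, 3.5−-5) = 0.6147
Δθ = wrap(0.6147 − -2.8798) = -2.7887; ω₁ = Δθ/dt₁ = -2.7887
distance = √((3.5−-5)² + (1−-5)²) = 10.4043; v₂ = distance/dt₂ = 5.2022

ω₁ = -2.7887, v₂ = 5.2022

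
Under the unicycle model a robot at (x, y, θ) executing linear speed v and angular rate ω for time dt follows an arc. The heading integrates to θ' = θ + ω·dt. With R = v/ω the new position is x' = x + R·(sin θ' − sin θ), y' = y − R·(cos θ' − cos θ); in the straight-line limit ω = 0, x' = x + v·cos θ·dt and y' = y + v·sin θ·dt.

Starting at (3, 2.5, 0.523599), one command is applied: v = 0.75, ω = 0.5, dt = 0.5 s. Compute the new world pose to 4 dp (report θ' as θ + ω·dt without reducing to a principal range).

θ' = 0.5236 + 0.5·0.5 = 0.7736
R = v/ω = 0.75/0.5 = 1.5000
x' = 3 + 1.5000·(sin 0.7736 − sin 0.5236) = 3.2981
y' = 2.5 − 1.5000·(cos 0.7736 − cos 0.5236) = 2.7259

(3.2981, 2.7259, 0.7736)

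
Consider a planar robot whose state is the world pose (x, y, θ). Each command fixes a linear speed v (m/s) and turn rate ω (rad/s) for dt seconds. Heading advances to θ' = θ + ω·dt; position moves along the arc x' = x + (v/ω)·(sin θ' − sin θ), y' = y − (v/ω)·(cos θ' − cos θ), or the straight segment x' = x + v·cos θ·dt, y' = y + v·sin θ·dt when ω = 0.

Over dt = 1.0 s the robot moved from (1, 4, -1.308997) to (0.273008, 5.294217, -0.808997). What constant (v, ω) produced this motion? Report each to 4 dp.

v = -1.5000, ω = 0.5000

Δθ = -0.808997 − -1.308997 = 0.500000
ω = Δθ/dt = 0.500000/1.0 = 0.5000
R = −Δy/(cos θ' − cos θ) = -3.0000
v = R·ω = -3.0000·0.5000 = -1.5000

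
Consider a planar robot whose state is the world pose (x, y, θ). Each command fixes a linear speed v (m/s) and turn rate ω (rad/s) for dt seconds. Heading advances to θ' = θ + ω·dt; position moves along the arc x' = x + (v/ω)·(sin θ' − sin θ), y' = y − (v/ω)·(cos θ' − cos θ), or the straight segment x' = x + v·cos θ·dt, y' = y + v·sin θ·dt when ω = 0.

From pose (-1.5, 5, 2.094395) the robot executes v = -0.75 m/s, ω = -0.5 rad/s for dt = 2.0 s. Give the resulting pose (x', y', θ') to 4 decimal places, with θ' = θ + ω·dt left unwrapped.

θ' = 2.0944 + -0.5·2.0 = 1.0944
R = v/ω = -0.75/-0.5 = 1.5000
x' = -1.5 + 1.5000·(sin 1.0944 − sin 2.0944) = -1.4661
y' = 5 − 1.5000·(cos 1.0944 − cos 2.0944) = 3.5621

(-1.4661, 3.5621, 1.0944)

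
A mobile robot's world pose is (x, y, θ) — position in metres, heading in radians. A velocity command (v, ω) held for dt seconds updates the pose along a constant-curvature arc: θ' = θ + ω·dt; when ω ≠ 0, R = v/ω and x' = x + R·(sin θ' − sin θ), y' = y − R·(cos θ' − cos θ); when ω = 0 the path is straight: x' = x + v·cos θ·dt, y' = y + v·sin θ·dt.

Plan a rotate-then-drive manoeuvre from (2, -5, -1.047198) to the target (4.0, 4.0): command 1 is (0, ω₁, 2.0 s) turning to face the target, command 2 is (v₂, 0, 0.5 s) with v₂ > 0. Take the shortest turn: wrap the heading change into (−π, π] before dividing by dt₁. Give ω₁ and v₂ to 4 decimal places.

heading to target = atan2(4−-5, 4−2) = 1.3521
Δθ = wrap(1.3521 − -1.0472) = 2.3993; ω₁ = Δθ/dt₁ = 1.1997
distance = √((4−2)² + (4−-5)²) = 9.2195; v₂ = distance/dt₂ = 18.4391

ω₁ = 1.1997, v₂ = 18.4391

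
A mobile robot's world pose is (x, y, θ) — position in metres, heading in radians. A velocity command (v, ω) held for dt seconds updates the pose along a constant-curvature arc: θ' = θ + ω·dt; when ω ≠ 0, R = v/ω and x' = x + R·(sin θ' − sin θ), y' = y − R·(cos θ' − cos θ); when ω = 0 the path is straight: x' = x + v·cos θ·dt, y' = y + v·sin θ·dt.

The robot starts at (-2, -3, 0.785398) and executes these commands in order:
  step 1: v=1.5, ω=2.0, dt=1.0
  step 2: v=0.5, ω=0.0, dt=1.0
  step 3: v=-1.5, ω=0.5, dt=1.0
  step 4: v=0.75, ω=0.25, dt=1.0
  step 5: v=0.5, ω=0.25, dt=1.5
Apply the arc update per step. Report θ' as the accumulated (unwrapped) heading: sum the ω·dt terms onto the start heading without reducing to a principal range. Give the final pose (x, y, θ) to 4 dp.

(-2.6057, -2.3578, 3.9104)

step 1: θ'=2.7854 (R=0.7500) → pose (-2.2688, -1.7667, 2.7854)
step 2: θ'=2.7854 (straight) → pose (-2.7374, -1.5924, 2.7854)
step 3: θ'=3.2854 (R=-3.0000) → pose (-1.2614, -1.7497, 3.2854)
step 4: θ'=3.5354 (R=3.0000) → pose (-1.9825, -1.9484, 3.5354)
step 5: θ'=3.9104 (R=2.0000) → pose (-2.6057, -2.3578, 3.9104)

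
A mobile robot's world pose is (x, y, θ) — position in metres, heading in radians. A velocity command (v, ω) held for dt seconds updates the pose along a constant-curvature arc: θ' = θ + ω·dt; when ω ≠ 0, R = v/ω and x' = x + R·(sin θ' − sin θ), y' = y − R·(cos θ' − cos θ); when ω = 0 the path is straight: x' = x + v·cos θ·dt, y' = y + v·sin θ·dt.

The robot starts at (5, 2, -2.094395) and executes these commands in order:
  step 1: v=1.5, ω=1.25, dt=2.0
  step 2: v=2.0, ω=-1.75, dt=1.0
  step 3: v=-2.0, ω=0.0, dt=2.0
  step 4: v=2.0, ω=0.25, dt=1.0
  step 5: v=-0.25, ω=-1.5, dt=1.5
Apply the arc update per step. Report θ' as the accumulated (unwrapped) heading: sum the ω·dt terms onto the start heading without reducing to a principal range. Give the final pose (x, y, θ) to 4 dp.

step 1: θ'=0.4056 (R=1.2000) → pose (6.5127, 0.2974, 0.4056)
step 2: θ'=-1.3444 (R=-1.1429) → pose (8.0774, -0.4962, -1.3444)
step 3: θ'=-1.3444 (straight) → pose (7.1795, 3.4017, -1.3444)
step 4: θ'=-1.0944 (R=8.0000) → pose (7.8661, 1.5288, -1.0944)
step 5: θ'=-3.3444 (R=0.1667) → pose (8.0478, 1.7685, -3.3444)

(8.0478, 1.7685, -3.3444)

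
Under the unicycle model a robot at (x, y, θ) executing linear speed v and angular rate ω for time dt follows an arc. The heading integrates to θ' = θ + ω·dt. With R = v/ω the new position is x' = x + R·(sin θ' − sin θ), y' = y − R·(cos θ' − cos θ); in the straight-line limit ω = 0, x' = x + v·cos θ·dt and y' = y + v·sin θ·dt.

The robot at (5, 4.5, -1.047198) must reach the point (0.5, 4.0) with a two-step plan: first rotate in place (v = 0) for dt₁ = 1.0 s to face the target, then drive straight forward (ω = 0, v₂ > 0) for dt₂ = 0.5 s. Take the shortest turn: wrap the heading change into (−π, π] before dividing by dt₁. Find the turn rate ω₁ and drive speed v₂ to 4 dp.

heading to target = atan2(4−4.5, 0.5−5) = -3.0309
Δθ = wrap(-3.0309 − -1.0472) = -1.9837; ω₁ = Δθ/dt₁ = -1.9837
distance = √((0.5−5)² + (4−4.5)²) = 4.5277; v₂ = distance/dt₂ = 9.0554

ω₁ = -1.9837, v₂ = 9.0554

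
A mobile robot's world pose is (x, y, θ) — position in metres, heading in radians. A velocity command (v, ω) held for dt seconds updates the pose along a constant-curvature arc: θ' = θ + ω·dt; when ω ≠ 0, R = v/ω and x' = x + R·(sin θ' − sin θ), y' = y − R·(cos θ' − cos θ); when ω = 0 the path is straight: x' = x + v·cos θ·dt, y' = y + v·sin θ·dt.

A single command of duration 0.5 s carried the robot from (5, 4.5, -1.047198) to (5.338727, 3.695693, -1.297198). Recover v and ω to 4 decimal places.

v = 1.7500, ω = -0.5000

Δθ = -1.297198 − -1.047198 = -0.250000
ω = Δθ/dt = -0.250000/0.5 = -0.5000
R = −Δy/(cos θ' − cos θ) = -3.5000
v = R·ω = -3.5000·-0.5000 = 1.7500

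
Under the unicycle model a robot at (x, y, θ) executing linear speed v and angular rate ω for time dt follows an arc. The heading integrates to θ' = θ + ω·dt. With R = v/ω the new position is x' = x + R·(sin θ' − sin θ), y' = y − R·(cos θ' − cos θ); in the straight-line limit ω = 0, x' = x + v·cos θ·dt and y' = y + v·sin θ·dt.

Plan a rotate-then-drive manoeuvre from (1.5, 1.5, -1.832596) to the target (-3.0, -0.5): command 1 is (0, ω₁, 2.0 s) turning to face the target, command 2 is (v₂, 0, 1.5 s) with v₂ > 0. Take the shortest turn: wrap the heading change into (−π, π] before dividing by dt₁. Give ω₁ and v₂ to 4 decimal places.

heading to target = atan2(-0.5−1.5, -3−1.5) = -2.7234
Δθ = wrap(-2.7234 − -1.8326) = -0.8908; ω₁ = Δθ/dt₁ = -0.4454
distance = √((-3−1.5)² + (-0.5−1.5)²) = 4.9244; v₂ = distance/dt₂ = 3.2830

ω₁ = -0.4454, v₂ = 3.2830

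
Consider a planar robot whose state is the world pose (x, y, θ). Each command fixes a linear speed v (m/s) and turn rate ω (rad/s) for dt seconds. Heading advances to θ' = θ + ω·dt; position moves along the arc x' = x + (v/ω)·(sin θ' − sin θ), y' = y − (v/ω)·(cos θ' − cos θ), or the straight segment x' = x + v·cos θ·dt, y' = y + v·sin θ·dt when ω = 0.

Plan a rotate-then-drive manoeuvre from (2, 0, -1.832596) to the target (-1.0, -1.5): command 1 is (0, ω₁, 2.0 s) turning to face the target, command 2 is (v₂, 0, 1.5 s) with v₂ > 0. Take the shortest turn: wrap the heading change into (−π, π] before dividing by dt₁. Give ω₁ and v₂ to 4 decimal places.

ω₁ = -0.4227, v₂ = 2.2361

heading to target = atan2(-1.5−0, -1−2) = -2.6779
Δθ = wrap(-2.6779 − -1.8326) = -0.8453; ω₁ = Δθ/dt₁ = -0.4227
distance = √((-1−2)² + (-1.5−0)²) = 3.3541; v₂ = distance/dt₂ = 2.2361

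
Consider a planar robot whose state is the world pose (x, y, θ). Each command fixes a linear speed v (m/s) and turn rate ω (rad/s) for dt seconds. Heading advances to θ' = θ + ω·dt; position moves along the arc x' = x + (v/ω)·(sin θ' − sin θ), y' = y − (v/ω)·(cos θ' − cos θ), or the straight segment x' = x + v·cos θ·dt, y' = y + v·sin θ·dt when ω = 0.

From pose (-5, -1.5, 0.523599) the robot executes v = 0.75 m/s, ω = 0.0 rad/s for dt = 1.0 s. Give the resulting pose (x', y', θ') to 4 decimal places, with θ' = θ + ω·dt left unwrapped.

(-4.3505, -1.1250, 0.5236)

θ' = 0.5236 + 0.0·1.0 = 0.5236
ω = 0 → straight: x' = -5 + 0.75·cos(0.5236)·1.0 = -4.3505
y' = -1.5 + 0.75·sin(0.5236)·1.0 = -1.1250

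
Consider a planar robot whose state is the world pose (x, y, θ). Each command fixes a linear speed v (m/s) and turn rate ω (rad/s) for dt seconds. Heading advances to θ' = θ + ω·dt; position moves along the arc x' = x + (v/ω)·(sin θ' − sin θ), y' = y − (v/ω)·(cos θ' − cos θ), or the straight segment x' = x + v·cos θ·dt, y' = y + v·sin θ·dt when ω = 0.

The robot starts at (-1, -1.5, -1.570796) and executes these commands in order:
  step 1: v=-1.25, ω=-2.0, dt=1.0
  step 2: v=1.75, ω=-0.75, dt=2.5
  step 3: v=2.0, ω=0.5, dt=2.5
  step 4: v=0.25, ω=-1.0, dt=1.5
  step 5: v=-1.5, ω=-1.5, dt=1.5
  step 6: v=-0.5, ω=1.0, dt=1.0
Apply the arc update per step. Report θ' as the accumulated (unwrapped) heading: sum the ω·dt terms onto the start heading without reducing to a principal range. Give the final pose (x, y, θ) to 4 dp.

(-2.0323, 9.1009, -6.9458)

step 1: θ'=-3.5708 (R=0.6250) → pose (-0.1149, -0.9317, -3.5708)
step 2: θ'=-5.4458 (R=-2.3333) → pose (-0.8773, 2.7519, -5.4458)
step 3: θ'=-4.1958 (R=4.0000) → pose (-0.3709, 7.4053, -4.1958)
step 4: θ'=-5.6958 (R=-0.2500) → pose (-0.2921, 7.7368, -5.6958)
step 5: θ'=-7.9458 (R=1.0000) → pose (-1.8420, 8.6609, -7.9458)
step 6: θ'=-6.9458 (R=-0.5000) → pose (-2.0323, 9.1009, -6.9458)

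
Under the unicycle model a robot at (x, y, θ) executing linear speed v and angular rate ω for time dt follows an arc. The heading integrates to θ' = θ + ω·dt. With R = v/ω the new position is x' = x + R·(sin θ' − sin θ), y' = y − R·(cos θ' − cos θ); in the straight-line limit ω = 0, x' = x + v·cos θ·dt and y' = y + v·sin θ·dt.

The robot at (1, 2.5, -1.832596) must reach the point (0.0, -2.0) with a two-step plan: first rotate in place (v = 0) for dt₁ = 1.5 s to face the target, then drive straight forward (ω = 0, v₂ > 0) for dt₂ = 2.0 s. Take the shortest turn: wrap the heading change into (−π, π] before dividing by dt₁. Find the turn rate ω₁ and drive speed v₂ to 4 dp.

heading to target = atan2(-2−2.5, 0−1) = -1.7895
Δθ = wrap(-1.7895 − -1.8326) = 0.0431; ω₁ = Δθ/dt₁ = 0.0288
distance = √((0−1)² + (-2−2.5)²) = 4.6098; v₂ = distance/dt₂ = 2.3049

ω₁ = 0.0288, v₂ = 2.3049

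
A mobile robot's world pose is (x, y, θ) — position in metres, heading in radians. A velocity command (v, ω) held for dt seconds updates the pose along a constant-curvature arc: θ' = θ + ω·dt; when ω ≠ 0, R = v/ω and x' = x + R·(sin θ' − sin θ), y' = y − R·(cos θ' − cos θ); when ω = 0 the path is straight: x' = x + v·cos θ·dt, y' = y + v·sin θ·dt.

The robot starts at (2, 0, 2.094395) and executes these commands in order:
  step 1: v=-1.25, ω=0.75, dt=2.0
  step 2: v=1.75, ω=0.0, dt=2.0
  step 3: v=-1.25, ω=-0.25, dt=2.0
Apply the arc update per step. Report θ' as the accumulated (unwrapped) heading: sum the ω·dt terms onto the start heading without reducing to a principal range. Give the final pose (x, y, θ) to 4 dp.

step 1: θ'=3.5944 (R=-1.6667) → pose (4.1725, -0.6654, 3.5944)
step 2: θ'=3.5944 (straight) → pose (1.0252, -2.1966, 3.5944)
step 3: θ'=3.0944 (R=5.0000) → pose (3.4486, -1.6983, 3.0944)

(3.4486, -1.6983, 3.0944)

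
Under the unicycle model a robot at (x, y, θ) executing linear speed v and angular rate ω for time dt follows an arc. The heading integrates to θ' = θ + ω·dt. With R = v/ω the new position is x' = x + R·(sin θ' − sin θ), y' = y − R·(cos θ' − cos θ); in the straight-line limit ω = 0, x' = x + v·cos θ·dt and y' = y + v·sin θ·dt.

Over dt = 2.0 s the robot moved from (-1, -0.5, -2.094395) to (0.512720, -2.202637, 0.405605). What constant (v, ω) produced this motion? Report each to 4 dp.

v = 1.5000, ω = 1.2500

Δθ = 0.405605 − -2.094395 = 2.500000
ω = Δθ/dt = 2.500000/2.0 = 1.2500
R = −Δy/(cos θ' − cos θ) = 1.2000
v = R·ω = 1.2000·1.2500 = 1.5000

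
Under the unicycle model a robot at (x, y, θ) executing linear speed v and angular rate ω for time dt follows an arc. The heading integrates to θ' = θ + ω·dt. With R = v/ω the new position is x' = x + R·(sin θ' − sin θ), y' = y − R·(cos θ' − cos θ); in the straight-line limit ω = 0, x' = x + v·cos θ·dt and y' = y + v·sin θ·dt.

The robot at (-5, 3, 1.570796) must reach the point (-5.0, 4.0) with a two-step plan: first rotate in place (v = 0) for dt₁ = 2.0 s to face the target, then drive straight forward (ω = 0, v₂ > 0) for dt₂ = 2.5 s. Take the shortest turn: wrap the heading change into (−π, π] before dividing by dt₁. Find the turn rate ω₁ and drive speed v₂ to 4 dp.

heading to target = atan2(4−3, -5−-5) = 1.5708
Δθ = wrap(1.5708 − 1.5708) = 0.0000; ω₁ = Δθ/dt₁ = 0.0000
distance = √((-5−-5)² + (4−3)²) = 1.0000; v₂ = distance/dt₂ = 0.4000

ω₁ = 0.0000, v₂ = 0.4000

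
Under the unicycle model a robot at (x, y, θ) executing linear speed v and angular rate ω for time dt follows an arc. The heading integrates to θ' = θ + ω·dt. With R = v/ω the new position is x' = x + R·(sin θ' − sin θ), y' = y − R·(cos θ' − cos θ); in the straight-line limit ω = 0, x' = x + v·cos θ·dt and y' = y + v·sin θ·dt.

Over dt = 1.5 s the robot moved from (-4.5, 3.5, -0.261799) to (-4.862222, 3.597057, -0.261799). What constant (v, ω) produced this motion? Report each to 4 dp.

v = -0.2500, ω = 0.0000

Δθ = -0.261799 − -0.261799 = 0.000000
ω = Δθ/dt = 0.000000/1.5 = 0.0000
ω = 0 → v = (Δx·cos θ + Δy·sin θ)/dt = -0.2500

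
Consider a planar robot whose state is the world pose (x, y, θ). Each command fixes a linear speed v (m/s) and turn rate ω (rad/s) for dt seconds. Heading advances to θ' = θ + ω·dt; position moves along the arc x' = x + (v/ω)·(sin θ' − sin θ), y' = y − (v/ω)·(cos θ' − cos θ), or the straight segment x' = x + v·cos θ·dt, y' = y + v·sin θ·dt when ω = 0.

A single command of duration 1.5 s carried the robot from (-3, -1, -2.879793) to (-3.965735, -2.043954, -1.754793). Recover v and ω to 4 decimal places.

v = 1.0000, ω = 0.7500

Δθ = -1.754793 − -2.879793 = 1.125000
ω = Δθ/dt = 1.125000/1.5 = 0.7500
R = −Δy/(cos θ' − cos θ) = 1.3333
v = R·ω = 1.3333·0.7500 = 1.0000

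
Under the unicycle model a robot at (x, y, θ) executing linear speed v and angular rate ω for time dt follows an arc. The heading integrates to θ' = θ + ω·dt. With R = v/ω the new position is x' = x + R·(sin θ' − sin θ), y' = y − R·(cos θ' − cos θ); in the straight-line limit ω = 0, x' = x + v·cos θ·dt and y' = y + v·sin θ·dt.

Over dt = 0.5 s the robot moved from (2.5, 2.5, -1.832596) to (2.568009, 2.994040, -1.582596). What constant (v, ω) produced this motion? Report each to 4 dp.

Δθ = -1.582596 − -1.832596 = 0.250000
ω = Δθ/dt = 0.250000/0.5 = 0.5000
R = −Δy/(cos θ' − cos θ) = -2.0000
v = R·ω = -2.0000·0.5000 = -1.0000

v = -1.0000, ω = 0.5000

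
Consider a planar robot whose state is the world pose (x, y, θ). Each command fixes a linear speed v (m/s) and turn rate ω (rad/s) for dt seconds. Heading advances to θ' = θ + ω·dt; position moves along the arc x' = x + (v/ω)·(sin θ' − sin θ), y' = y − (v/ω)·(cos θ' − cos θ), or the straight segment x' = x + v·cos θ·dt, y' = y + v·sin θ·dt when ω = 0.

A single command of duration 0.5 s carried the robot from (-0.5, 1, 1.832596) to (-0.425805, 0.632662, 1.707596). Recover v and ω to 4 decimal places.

v = -0.7500, ω = -0.2500

Δθ = 1.707596 − 1.832596 = -0.125000
ω = Δθ/dt = -0.125000/0.5 = -0.2500
R = −Δy/(cos θ' − cos θ) = 3.0000
v = R·ω = 3.0000·-0.2500 = -0.7500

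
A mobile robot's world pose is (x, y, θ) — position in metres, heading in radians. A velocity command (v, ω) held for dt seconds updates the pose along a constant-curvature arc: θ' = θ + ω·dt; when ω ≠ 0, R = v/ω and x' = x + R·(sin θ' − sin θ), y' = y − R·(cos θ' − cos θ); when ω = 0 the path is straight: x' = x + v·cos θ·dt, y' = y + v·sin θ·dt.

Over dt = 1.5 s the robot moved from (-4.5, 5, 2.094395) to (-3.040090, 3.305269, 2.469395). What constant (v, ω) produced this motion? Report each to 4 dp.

Δθ = 2.469395 − 2.094395 = 0.375000
ω = Δθ/dt = 0.375000/1.5 = 0.2500
R = −Δy/(cos θ' − cos θ) = -6.0000
v = R·ω = -6.0000·0.2500 = -1.5000

v = -1.5000, ω = 0.2500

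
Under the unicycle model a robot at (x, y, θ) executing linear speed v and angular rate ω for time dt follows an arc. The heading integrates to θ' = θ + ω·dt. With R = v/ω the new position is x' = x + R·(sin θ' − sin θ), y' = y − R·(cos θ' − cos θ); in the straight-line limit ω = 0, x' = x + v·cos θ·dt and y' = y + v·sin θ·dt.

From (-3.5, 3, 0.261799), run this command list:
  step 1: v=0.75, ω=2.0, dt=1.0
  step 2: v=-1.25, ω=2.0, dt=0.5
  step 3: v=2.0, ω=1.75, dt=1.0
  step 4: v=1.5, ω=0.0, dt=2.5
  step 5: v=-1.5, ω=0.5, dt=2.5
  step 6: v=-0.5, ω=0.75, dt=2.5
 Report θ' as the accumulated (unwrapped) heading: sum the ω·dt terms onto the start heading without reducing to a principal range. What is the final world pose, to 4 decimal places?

(-6.0572, -0.4139, 8.1368)

step 1: θ'=2.2618 (R=0.3750) → pose (-3.3081, 3.6012, 2.2618)
step 2: θ'=3.2618 (R=-0.6250) → pose (-2.7515, 3.3790, 3.2618)
step 3: θ'=5.0118 (R=1.1429) → pose (-3.7065, 1.9073, 5.0118)
step 4: θ'=5.0118 (straight) → pose (-2.6004, -1.6758, 5.0118)
step 5: θ'=6.2618 (R=-3.0000) → pose (-5.4028, 0.4386, 6.2618)
step 6: θ'=8.1368 (R=-0.6667) → pose (-6.0572, -0.4139, 8.1368)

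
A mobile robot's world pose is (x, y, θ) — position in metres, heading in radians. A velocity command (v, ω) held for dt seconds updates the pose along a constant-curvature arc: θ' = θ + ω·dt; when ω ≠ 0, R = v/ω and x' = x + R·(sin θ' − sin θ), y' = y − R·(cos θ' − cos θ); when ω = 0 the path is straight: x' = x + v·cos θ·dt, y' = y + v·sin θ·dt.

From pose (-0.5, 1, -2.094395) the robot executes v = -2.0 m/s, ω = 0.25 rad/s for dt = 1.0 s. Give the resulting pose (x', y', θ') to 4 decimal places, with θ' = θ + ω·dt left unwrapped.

(0.2742, 2.8384, -1.8444)

θ' = -2.0944 + 0.25·1.0 = -1.8444
R = v/ω = -2.0/0.25 = -8.0000
x' = -0.5 + -8.0000·(sin -1.8444 − sin -2.0944) = 0.2742
y' = 1 − -8.0000·(cos -1.8444 − cos -2.0944) = 2.8384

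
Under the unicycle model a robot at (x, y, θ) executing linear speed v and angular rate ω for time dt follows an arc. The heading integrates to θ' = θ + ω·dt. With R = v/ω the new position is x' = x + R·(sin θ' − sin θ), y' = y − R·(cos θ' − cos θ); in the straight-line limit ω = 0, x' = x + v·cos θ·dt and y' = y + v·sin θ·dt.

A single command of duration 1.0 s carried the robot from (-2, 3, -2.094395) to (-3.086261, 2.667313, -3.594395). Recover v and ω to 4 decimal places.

v = 1.2500, ω = -1.5000

Δθ = -3.594395 − -2.094395 = -1.500000
ω = Δθ/dt = -1.500000/1.0 = -1.5000
R = Δx/(sin θ' − sin θ) = -0.8333
v = R·ω = -0.8333·-1.5000 = 1.2500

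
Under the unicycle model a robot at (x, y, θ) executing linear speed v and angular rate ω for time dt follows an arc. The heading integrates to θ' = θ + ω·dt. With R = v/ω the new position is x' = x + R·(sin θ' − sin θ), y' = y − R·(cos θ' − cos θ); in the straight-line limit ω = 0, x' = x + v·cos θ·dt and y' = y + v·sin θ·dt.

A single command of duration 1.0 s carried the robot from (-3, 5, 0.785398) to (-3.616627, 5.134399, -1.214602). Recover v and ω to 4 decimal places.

Δθ = -1.214602 − 0.785398 = -2.000000
ω = Δθ/dt = -2.000000/1.0 = -2.0000
R = Δx/(sin θ' − sin θ) = 0.3750
v = R·ω = 0.3750·-2.0000 = -0.7500

v = -0.7500, ω = -2.0000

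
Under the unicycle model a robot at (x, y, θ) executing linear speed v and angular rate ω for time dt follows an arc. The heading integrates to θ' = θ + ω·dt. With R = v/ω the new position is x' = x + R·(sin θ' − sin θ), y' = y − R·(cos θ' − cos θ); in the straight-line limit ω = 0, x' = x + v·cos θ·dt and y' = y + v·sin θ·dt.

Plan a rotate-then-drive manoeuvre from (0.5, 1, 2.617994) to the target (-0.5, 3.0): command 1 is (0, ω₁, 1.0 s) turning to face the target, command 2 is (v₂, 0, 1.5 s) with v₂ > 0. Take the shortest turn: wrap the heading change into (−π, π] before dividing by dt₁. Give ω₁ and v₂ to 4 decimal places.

ω₁ = -0.5836, v₂ = 1.4907

heading to target = atan2(3−1, -0.5−0.5) = 2.0344
Δθ = wrap(2.0344 − 2.6180) = -0.5836; ω₁ = Δθ/dt₁ = -0.5836
distance = √((-0.5−0.5)² + (3−1)²) = 2.2361; v₂ = distance/dt₂ = 1.4907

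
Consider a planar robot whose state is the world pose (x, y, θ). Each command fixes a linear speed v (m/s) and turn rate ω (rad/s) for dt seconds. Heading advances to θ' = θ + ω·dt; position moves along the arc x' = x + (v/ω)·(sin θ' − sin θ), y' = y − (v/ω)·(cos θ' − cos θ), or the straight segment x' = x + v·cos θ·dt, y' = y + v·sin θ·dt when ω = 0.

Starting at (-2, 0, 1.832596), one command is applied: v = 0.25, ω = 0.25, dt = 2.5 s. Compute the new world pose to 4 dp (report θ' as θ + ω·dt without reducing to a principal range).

(-2.3340, 0.5162, 2.4576)

θ' = 1.8326 + 0.25·2.5 = 2.4576
R = v/ω = 0.25/0.25 = 1.0000
x' = -2 + 1.0000·(sin 2.4576 − sin 1.8326) = -2.3340
y' = 0 − 1.0000·(cos 2.4576 − cos 1.8326) = 0.5162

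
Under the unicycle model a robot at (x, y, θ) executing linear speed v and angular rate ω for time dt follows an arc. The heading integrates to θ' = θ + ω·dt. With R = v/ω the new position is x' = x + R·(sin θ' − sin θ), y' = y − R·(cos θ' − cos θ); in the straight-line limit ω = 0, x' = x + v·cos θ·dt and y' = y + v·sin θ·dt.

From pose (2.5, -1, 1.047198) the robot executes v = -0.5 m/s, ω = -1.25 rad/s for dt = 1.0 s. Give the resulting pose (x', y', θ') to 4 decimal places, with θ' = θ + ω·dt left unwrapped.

(2.0730, -1.1918, -0.2028)

θ' = 1.0472 + -1.25·1.0 = -0.2028
R = v/ω = -0.5/-1.25 = 0.4000
x' = 2.5 + 0.4000·(sin -0.2028 − sin 1.0472) = 2.0730
y' = -1 − 0.4000·(cos -0.2028 − cos 1.0472) = -1.1918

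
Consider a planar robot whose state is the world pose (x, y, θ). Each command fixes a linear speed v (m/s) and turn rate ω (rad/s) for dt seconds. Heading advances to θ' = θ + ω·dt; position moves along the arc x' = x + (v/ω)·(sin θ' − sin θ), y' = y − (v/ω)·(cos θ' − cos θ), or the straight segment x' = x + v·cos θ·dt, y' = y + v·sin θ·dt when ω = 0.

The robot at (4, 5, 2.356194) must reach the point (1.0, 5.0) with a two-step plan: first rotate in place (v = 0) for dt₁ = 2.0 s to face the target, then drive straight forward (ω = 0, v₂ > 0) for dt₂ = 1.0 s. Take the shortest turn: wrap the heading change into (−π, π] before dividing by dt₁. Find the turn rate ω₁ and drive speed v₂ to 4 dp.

heading to target = atan2(5−5, 1−4) = 3.1416
Δθ = wrap(3.1416 − 2.3562) = 0.7854; ω₁ = Δθ/dt₁ = 0.3927
distance = √((1−4)² + (5−5)²) = 3.0000; v₂ = distance/dt₂ = 3.0000

ω₁ = 0.3927, v₂ = 3.0000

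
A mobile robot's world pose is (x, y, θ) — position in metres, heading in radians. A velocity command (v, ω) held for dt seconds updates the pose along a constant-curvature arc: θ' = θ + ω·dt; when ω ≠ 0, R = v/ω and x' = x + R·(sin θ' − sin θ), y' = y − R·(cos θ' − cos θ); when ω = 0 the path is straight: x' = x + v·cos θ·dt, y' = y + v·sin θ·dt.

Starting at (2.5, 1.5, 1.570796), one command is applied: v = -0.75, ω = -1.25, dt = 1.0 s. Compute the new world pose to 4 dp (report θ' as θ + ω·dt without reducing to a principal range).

(2.0892, 0.9306, 0.3208)

θ' = 1.5708 + -1.25·1.0 = 0.3208
R = v/ω = -0.75/-1.25 = 0.6000
x' = 2.5 + 0.6000·(sin 0.3208 − sin 1.5708) = 2.0892
y' = 1.5 − 0.6000·(cos 0.3208 − cos 1.5708) = 0.9306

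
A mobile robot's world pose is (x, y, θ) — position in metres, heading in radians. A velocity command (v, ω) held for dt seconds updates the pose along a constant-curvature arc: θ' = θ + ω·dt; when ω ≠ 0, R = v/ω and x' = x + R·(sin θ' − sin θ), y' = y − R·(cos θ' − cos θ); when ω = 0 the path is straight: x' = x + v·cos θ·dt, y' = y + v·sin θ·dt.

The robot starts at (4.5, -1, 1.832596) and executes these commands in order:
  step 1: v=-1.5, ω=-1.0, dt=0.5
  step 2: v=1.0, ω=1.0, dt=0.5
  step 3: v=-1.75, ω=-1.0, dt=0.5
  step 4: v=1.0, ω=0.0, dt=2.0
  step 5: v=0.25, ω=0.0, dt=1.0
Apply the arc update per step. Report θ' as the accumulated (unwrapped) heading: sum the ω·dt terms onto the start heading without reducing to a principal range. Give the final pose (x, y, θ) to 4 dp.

step 1: θ'=1.3326 (R=1.5000) → pose (4.5088, -1.7422, 1.3326)
step 2: θ'=1.8326 (R=1.0000) → pose (4.5029, -1.2474, 1.8326)
step 3: θ'=1.3326 (R=1.7500) → pose (4.5131, -2.1132, 1.3326)
step 4: θ'=1.3326 (straight) → pose (4.9850, -0.1697, 1.3326)
step 5: θ'=1.3326 (straight) → pose (5.0440, 0.0732, 1.3326)

(5.0440, 0.0732, 1.3326)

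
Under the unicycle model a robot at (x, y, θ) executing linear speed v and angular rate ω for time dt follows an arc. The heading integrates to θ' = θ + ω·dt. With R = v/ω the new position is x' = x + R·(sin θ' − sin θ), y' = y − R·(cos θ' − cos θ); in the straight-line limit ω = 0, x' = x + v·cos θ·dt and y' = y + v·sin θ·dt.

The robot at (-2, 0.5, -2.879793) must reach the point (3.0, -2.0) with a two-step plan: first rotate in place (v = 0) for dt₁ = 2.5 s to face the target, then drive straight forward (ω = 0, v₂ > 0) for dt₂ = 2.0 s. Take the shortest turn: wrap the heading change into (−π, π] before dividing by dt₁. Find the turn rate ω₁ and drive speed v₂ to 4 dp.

ω₁ = 0.9665, v₂ = 2.7951

heading to target = atan2(-2−0.5, 3−-2) = -0.4636
Δθ = wrap(-0.4636 − -2.8798) = 2.4161; ω₁ = Δθ/dt₁ = 0.9665
distance = √((3−-2)² + (-2−0.5)²) = 5.5902; v₂ = distance/dt₂ = 2.7951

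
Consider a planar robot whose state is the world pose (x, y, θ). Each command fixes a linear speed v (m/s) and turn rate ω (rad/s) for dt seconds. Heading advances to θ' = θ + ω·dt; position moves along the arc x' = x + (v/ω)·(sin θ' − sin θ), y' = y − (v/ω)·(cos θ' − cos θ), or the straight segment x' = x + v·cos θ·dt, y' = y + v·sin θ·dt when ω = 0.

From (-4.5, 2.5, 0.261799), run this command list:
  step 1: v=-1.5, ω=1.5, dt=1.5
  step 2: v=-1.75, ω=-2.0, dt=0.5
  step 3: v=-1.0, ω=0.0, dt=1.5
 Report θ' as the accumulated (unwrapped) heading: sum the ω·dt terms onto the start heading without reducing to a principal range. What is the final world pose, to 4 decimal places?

(-4.5605, -1.5302, 1.5118)

step 1: θ'=2.5118 (R=-1.0000) → pose (-4.8302, 0.7259, 2.5118)
step 2: θ'=1.5118 (R=0.8750) → pose (-4.4720, -0.0328, 1.5118)
step 3: θ'=1.5118 (straight) → pose (-4.5605, -1.5302, 1.5118)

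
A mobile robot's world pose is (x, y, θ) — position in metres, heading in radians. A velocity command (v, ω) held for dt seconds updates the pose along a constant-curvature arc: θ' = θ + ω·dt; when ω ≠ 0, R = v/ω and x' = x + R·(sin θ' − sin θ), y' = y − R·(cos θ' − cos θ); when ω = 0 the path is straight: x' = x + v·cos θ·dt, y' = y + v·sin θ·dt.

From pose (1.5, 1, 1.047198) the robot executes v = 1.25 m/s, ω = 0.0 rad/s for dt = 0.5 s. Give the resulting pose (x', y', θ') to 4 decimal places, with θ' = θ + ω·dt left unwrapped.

(1.8125, 1.5413, 1.0472)

θ' = 1.0472 + 0.0·0.5 = 1.0472
ω = 0 → straight: x' = 1.5 + 1.25·cos(1.0472)·0.5 = 1.8125
y' = 1 + 1.25·sin(1.0472)·0.5 = 1.5413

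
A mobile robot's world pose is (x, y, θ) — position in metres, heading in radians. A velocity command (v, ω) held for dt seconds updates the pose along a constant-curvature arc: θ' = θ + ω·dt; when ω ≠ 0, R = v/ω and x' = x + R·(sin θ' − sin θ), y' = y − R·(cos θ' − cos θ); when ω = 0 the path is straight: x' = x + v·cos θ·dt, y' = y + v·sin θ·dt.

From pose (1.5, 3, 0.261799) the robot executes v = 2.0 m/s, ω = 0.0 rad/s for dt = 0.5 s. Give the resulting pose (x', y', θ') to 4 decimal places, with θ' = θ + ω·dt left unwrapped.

θ' = 0.2618 + 0.0·0.5 = 0.2618
ω = 0 → straight: x' = 1.5 + 2.0·cos(0.2618)·0.5 = 2.4659
y' = 3 + 2.0·sin(0.2618)·0.5 = 3.2588

(2.4659, 3.2588, 0.2618)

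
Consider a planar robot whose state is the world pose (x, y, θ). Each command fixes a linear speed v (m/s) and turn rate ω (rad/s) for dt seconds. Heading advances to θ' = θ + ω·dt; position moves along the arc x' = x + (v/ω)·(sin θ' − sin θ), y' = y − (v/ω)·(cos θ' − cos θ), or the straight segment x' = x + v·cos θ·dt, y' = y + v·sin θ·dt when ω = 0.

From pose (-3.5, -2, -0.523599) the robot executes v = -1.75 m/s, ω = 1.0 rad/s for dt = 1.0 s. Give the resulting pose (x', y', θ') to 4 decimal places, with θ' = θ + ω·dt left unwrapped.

(-5.1775, -1.9604, 0.4764)

θ' = -0.5236 + 1.0·1.0 = 0.4764
R = v/ω = -1.75/1.0 = -1.7500
x' = -3.5 + -1.7500·(sin 0.4764 − sin -0.5236) = -5.1775
y' = -2 − -1.7500·(cos 0.4764 − cos -0.5236) = -1.9604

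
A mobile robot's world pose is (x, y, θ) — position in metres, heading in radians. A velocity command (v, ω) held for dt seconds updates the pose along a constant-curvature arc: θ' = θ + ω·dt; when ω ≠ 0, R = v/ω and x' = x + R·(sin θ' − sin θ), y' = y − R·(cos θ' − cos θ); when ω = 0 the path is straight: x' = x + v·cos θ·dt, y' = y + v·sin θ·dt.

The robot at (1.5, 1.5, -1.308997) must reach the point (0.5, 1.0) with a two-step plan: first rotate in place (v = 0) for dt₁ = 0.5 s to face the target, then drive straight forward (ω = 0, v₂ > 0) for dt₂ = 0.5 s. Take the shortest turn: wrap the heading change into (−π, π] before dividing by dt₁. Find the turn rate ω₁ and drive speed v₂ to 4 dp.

heading to target = atan2(1−1.5, 0.5−1.5) = -2.6779
Δθ = wrap(-2.6779 − -1.3090) = -1.3689; ω₁ = Δθ/dt₁ = -2.7379
distance = √((0.5−1.5)² + (1−1.5)²) = 1.1180; v₂ = distance/dt₂ = 2.2361

ω₁ = -2.7379, v₂ = 2.2361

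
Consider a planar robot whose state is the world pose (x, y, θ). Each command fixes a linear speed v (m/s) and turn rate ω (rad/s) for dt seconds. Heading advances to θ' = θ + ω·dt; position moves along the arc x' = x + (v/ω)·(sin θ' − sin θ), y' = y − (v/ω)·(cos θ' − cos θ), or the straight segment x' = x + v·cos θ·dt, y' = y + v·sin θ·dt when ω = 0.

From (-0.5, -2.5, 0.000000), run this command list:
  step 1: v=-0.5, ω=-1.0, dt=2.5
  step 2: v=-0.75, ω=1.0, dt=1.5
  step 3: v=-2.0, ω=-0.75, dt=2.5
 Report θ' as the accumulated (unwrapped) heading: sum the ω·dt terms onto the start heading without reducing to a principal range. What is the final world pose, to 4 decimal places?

(0.9244, 3.4199, -2.8750)

step 1: θ'=-2.5000 (R=0.5000) → pose (-0.7992, -1.5994, -2.5000)
step 2: θ'=-1.0000 (R=-0.7500) → pose (-0.6170, -0.5933, -1.0000)
step 3: θ'=-2.8750 (R=2.6667) → pose (0.9244, 3.4199, -2.8750)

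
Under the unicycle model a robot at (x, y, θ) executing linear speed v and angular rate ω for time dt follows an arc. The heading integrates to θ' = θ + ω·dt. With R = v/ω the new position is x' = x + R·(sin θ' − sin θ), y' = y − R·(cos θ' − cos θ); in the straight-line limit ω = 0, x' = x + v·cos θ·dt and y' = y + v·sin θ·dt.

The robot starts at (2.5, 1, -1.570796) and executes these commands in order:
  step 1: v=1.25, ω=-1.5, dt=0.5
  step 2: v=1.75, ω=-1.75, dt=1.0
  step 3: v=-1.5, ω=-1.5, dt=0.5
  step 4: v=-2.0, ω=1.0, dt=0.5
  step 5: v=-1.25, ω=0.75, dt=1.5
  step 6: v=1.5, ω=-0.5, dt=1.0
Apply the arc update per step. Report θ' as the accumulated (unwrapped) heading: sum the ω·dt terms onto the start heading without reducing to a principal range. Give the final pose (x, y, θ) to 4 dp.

(1.1102, -1.7547, -3.6958)

step 1: θ'=-2.3208 (R=-0.8333) → pose (2.2764, 0.4320, -2.3208)
step 2: θ'=-4.0708 (R=-1.0000) → pose (0.7436, 0.5151, -4.0708)
step 3: θ'=-4.8208 (R=1.0000) → pose (0.9366, -0.1915, -4.8208)
step 4: θ'=-4.3208 (R=-2.0000) → pose (1.0762, -1.1712, -4.3208)
step 5: θ'=-3.1958 (R=-1.6667) → pose (2.5264, -2.1994, -3.1958)
step 6: θ'=-3.6958 (R=-3.0000) → pose (1.1102, -1.7547, -3.6958)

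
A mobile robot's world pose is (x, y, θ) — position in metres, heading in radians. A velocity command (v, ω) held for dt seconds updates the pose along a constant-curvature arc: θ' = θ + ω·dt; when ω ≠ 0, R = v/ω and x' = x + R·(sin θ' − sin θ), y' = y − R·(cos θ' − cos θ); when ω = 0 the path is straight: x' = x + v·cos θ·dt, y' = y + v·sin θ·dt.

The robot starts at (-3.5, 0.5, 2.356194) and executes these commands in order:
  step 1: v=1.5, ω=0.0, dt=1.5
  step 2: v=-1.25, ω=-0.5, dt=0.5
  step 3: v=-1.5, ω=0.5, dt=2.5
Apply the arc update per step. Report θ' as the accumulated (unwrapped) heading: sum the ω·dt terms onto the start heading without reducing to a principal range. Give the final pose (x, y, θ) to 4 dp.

step 1: θ'=2.3562 (straight) → pose (-5.0910, 2.0910, 2.3562)
step 2: θ'=2.1062 (R=2.5000) → pose (-4.7086, 1.5987, 2.1062)
step 3: θ'=3.3562 (R=-3.0000) → pose (-1.4895, 0.1980, 3.3562)

(-1.4895, 0.1980, 3.3562)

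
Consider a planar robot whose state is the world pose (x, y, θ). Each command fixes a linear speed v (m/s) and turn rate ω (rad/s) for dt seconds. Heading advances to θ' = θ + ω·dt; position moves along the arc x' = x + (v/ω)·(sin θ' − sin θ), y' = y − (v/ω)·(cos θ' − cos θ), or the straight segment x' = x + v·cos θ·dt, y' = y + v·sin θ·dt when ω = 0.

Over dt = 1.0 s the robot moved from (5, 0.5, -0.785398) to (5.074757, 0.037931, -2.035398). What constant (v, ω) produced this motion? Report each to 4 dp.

v = 0.5000, ω = -1.2500

Δθ = -2.035398 − -0.785398 = -1.250000
ω = Δθ/dt = -1.250000/1.0 = -1.2500
R = −Δy/(cos θ' − cos θ) = -0.4000
v = R·ω = -0.4000·-1.2500 = 0.5000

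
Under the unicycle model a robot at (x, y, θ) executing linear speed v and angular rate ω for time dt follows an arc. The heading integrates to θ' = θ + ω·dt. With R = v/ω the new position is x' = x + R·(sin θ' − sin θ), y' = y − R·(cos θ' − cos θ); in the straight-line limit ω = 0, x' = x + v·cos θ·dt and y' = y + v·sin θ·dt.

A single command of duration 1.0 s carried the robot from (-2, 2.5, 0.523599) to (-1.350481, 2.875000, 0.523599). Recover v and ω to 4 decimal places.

v = 0.7500, ω = 0.0000

Δθ = 0.523599 − 0.523599 = 0.000000
ω = Δθ/dt = 0.000000/1.0 = 0.0000
ω = 0 → v = (Δx·cos θ + Δy·sin θ)/dt = 0.7500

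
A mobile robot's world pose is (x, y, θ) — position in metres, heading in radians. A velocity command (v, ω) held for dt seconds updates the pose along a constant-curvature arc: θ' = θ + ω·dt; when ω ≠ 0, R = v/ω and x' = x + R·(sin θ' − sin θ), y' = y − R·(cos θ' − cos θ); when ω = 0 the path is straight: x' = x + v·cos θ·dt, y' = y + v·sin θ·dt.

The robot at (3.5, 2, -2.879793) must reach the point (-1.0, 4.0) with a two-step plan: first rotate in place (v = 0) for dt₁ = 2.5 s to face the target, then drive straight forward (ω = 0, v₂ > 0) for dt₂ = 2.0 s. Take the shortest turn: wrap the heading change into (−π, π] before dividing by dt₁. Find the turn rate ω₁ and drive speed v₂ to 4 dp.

heading to target = atan2(4−2, -1−3.5) = 2.7234
Δθ = wrap(2.7234 − -2.8798) = -0.6800; ω₁ = Δθ/dt₁ = -0.2720
distance = √((-1−3.5)² + (4−2)²) = 4.9244; v₂ = distance/dt₂ = 2.4622

ω₁ = -0.2720, v₂ = 2.4622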